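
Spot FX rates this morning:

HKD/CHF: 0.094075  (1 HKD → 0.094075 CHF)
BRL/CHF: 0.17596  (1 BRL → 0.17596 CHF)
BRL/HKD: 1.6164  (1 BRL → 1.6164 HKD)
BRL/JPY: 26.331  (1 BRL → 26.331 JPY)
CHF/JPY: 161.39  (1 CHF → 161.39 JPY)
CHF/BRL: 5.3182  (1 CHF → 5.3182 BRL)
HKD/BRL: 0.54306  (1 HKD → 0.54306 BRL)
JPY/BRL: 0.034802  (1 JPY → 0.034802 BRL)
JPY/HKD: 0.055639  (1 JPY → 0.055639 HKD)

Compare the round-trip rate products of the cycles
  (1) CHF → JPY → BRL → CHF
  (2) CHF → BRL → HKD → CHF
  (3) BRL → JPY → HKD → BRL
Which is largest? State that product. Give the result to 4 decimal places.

(1) 161.39 × 0.034802 × 0.17596 = 0.98831
(2) 5.3182 × 1.6164 × 0.094075 = 0.80870
(3) 26.331 × 0.055639 × 0.54306 = 0.79560
Highest is cycle (1) at 0.9883 (≤1, no arbitrage).

0.9883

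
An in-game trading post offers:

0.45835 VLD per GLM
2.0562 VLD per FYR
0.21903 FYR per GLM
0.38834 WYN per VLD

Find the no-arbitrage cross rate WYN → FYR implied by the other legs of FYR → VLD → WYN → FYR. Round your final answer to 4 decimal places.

Known legs of the cycle: 2.0562 × 0.38834 = 0.798504708
For no arbitrage the full-cycle product must be 1, so the missing rate is 1 / 0.798504708 ≈ 1.252341.

1.2523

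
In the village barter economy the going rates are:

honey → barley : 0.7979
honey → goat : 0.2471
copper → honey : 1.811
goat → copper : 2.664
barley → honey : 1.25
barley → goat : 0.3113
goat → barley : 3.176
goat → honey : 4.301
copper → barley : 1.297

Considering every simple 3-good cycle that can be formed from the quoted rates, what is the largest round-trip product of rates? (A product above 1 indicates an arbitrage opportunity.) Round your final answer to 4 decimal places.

copper→honey→goat→copper: 1.811 × 0.2471 × 2.664 = 1.19213
barley→goat→copper→barley: 0.3113 × 2.664 × 1.297 = 1.07561
barley→goat→honey→barley: 0.3113 × 4.301 × 0.7979 = 1.06831
barley→honey→goat→barley: 1.25 × 0.2471 × 3.176 = 0.98099
Maximum is copper→honey→goat→copper at 1.1921; arbitrage exists.

1.1921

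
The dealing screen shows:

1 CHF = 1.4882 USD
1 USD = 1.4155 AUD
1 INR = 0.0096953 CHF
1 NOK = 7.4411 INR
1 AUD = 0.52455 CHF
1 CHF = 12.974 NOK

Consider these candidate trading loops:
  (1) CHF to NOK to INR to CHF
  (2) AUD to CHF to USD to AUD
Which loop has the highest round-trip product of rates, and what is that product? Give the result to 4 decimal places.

1.1050

(1) 12.974 × 7.4411 × 0.0096953 = 0.93599
(2) 0.52455 × 1.4882 × 1.4155 = 1.10499
Highest is cycle (2) at 1.1050 (>1, arbitrage).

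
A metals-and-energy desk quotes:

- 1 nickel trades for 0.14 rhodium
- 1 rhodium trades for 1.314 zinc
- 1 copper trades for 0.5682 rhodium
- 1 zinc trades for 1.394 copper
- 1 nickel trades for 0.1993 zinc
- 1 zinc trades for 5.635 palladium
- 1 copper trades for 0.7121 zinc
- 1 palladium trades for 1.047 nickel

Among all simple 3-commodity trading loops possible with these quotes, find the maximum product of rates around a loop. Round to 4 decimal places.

zinc→palladium→nickel→zinc: 5.635 × 1.047 × 0.1993 = 1.17584
zinc→copper→rhodium→zinc: 1.394 × 0.5682 × 1.314 = 1.04078
Maximum is zinc→palladium→nickel→zinc at 1.1758; arbitrage exists.

1.1758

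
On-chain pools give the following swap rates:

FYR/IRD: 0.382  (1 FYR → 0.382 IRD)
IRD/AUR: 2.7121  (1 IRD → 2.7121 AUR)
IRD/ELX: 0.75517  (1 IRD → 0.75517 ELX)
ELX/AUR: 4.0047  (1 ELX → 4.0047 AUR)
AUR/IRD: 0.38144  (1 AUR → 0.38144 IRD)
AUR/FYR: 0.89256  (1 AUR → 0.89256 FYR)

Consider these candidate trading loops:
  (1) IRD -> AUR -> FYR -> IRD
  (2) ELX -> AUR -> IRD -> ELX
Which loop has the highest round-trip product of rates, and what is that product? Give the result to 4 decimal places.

1.1536

(1) 2.7121 × 0.89256 × 0.382 = 0.92471
(2) 4.0047 × 0.38144 × 0.75517 = 1.15356
Highest is cycle (2) at 1.1536 (>1, arbitrage).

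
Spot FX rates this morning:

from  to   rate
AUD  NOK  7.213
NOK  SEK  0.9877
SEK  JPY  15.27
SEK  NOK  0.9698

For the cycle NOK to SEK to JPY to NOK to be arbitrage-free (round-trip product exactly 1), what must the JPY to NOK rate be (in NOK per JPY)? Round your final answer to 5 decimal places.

Known legs of the cycle: 0.9877 × 15.27 = 15.082179
For no arbitrage the full-cycle product must be 1, so the missing rate is 1 / 15.082179 ≈ 0.0663034.

0.06630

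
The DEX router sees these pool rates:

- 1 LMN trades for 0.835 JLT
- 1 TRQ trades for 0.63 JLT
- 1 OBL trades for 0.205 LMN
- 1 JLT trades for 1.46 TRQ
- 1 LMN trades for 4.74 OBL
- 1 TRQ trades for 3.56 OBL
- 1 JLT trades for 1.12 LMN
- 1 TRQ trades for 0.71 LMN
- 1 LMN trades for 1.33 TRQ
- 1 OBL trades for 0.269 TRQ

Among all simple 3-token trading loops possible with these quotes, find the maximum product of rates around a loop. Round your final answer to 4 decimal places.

0.9706

LMN→TRQ→OBL→LMN: 1.33 × 3.56 × 0.205 = 0.97063
LMN→TRQ→JLT→LMN: 1.33 × 0.63 × 1.12 = 0.93845
LMN→OBL→TRQ→LMN: 4.74 × 0.269 × 0.71 = 0.90529
LMN→JLT→TRQ→LMN: 0.835 × 1.46 × 0.71 = 0.86556
Maximum is LMN→TRQ→OBL→LMN at 0.9706; no arbitrage — every cycle loses value.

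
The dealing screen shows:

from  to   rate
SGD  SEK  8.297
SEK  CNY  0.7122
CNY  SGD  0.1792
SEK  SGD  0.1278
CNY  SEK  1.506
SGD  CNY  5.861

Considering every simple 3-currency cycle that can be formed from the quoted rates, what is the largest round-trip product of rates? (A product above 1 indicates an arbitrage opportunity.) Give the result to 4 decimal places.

1.1280

SGD→CNY→SEK→SGD: 5.861 × 1.506 × 0.1278 = 1.12805
SGD→SEK→CNY→SGD: 8.297 × 0.7122 × 0.1792 = 1.05891
Maximum is SGD→CNY→SEK→SGD at 1.1280; arbitrage exists.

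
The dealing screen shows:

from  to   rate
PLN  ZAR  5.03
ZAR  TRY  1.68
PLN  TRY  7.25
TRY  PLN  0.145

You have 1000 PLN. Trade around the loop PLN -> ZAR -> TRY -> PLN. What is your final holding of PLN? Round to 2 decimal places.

1000 PLN × 5.03 = 5030 ZAR
5030 ZAR × 1.68 = 8450.4 TRY
8450.4 TRY × 0.145 = 1225.308 PLN

1225.31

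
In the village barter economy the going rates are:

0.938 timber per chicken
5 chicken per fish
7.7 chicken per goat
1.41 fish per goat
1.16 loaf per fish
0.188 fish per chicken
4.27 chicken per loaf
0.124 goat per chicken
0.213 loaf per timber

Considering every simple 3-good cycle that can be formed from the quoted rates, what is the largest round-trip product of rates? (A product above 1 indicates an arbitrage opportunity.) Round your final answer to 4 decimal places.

0.9312

loaf→chicken→fish→loaf: 4.27 × 0.188 × 1.16 = 0.93120
fish→chicken→goat→fish: 5 × 0.124 × 1.41 = 0.87420
timber→loaf→chicken→timber: 0.213 × 4.27 × 0.938 = 0.85312
Maximum is loaf→chicken→fish→loaf at 0.9312; no arbitrage — every cycle loses value.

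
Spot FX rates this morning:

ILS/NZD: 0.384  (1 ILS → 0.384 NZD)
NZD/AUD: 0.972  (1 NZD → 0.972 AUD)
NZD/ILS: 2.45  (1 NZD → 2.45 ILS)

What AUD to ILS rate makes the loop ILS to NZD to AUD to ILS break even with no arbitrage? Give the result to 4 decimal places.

Known legs of the cycle: 0.384 × 0.972 = 0.373248
For no arbitrage the full-cycle product must be 1, so the missing rate is 1 / 0.373248 ≈ 2.679184.

2.6792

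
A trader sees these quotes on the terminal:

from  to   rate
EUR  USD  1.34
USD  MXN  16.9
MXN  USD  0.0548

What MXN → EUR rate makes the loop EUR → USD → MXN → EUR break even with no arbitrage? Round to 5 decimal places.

Known legs of the cycle: 1.34 × 16.9 = 22.646
For no arbitrage the full-cycle product must be 1, so the missing rate is 1 / 22.646 ≈ 0.0441579.

0.04416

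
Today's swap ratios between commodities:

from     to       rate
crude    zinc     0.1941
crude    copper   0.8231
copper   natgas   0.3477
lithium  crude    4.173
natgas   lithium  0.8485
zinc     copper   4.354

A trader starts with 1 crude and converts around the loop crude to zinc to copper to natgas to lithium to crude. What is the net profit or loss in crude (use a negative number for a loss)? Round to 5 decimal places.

1 crude × 0.1941 = 0.1941 zinc
0.1941 zinc × 4.354 = 0.8451114 copper
0.8451114 copper × 0.3477 = 0.29384523378 natgas
0.29384523378 natgas × 0.8485 = 0.24932768086233 lithium
0.24932768086233 lithium × 4.173 = 1.04044441223850309 crude
Net change: 1.04044441223850309 − 1 = 0.04044441223850309 crude

0.04044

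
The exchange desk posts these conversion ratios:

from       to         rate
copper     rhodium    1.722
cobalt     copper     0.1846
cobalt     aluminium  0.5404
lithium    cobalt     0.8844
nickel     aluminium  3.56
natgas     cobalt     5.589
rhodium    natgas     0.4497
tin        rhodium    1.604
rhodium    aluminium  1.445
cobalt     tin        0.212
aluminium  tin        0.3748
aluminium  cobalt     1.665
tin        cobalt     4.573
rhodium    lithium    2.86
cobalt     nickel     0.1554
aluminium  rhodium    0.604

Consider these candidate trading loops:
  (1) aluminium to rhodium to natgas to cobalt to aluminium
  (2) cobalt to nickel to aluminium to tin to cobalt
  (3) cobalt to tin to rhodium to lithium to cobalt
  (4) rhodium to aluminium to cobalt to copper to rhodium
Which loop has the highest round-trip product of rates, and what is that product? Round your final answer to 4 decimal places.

0.9482

(1) 0.604 × 0.4497 × 5.589 × 0.5404 = 0.82037
(2) 0.1554 × 3.56 × 0.3748 × 4.573 = 0.94820
(3) 0.212 × 1.604 × 2.86 × 0.8844 = 0.86011
(4) 1.445 × 1.665 × 0.1846 × 1.722 = 0.76480
Highest is cycle (2) at 0.9482 (≤1, no arbitrage).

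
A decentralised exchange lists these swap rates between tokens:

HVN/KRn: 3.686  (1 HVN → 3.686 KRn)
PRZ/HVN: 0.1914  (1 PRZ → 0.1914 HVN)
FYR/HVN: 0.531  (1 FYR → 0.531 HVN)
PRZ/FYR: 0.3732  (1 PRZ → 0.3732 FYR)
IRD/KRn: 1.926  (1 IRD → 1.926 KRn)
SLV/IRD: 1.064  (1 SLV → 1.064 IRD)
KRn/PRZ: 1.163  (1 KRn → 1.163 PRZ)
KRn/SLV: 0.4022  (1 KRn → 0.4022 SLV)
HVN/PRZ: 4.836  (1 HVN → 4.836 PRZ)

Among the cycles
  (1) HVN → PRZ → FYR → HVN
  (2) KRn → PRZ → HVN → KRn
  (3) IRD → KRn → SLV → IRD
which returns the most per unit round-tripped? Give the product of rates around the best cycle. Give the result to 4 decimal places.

(1) 4.836 × 0.3732 × 0.531 = 0.95835
(2) 1.163 × 0.1914 × 3.686 = 0.82050
(3) 1.926 × 0.4022 × 1.064 = 0.82421
Highest is cycle (1) at 0.9583 (≤1, no arbitrage).

0.9583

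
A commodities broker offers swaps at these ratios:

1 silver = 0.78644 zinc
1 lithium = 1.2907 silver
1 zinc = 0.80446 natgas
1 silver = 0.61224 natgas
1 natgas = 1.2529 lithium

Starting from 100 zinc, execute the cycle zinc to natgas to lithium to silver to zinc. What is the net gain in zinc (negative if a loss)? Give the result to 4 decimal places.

2.3085

100 zinc × 0.80446 = 80.446 natgas
80.446 natgas × 1.2529 = 100.7907934 lithium
100.7907934 lithium × 1.2907 = 130.09067704138 silver
130.09067704138 silver × 0.78644 = 102.3085120524228872 zinc
Net change: 102.3085120524228872 − 100 = 2.3085120524228872 zinc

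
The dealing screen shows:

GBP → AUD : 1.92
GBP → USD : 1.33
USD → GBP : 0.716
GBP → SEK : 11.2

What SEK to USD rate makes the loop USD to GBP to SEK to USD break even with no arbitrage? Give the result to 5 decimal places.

0.12470

Known legs of the cycle: 0.716 × 11.2 = 8.0192
For no arbitrage the full-cycle product must be 1, so the missing rate is 1 / 8.0192 ≈ 0.1247007.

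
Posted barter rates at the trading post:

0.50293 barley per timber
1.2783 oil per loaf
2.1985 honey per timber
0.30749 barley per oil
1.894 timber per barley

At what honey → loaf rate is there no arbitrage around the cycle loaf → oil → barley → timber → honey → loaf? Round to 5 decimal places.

0.61098

Known legs of the cycle: 1.2783 × 0.30749 × 1.894 × 2.1985 = 1.636704324944853
For no arbitrage the full-cycle product must be 1, so the missing rate is 1 / 1.636704324944853 ≈ 0.6109839.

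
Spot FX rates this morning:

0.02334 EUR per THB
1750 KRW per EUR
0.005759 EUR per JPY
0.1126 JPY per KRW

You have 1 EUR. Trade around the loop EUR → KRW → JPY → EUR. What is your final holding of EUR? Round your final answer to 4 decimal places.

1 EUR × 1750 = 1750 KRW
1750 KRW × 0.1126 = 197.05 JPY
197.05 JPY × 0.005759 = 1.13481095 EUR

1.1348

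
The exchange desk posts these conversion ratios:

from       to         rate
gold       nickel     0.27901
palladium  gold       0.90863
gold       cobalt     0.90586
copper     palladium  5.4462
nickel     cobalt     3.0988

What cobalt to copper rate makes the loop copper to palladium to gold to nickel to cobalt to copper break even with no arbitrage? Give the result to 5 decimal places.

0.23373

Known legs of the cycle: 5.4462 × 0.90863 × 0.27901 × 3.0988 = 4.278524014417948728
For no arbitrage the full-cycle product must be 1, so the missing rate is 1 / 4.278524014417948728 ≈ 0.2337255.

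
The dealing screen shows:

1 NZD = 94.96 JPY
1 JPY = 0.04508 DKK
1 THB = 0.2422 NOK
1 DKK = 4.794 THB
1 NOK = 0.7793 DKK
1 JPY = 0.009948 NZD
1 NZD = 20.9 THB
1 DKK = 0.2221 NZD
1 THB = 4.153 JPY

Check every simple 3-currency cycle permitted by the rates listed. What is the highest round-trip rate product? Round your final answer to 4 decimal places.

DKK→NZD→JPY→DKK: 0.2221 × 94.96 × 0.04508 = 0.95076
DKK→THB→NOK→DKK: 4.794 × 0.2422 × 0.7793 = 0.90485
DKK→THB→JPY→DKK: 4.794 × 4.153 × 0.04508 = 0.89752
THB→JPY→NZD→THB: 4.153 × 0.009948 × 20.9 = 0.86346
Maximum is DKK→NZD→JPY→DKK at 0.9508; no arbitrage — every cycle loses value.

0.9508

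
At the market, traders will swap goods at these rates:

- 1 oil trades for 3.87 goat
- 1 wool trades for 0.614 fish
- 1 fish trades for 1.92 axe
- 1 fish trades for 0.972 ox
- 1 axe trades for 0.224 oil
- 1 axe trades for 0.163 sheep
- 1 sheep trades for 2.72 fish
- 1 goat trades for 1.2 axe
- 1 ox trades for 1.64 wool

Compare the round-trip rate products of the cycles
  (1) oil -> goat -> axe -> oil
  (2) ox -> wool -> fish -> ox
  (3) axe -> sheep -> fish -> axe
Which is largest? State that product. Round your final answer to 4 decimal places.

1.0403

(1) 3.87 × 1.2 × 0.224 = 1.04026
(2) 1.64 × 0.614 × 0.972 = 0.97877
(3) 0.163 × 2.72 × 1.92 = 0.85125
Highest is cycle (1) at 1.0403 (>1, arbitrage).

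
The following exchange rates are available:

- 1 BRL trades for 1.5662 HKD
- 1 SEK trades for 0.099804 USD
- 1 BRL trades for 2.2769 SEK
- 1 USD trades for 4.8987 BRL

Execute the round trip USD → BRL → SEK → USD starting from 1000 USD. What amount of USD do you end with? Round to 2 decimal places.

1113.20

1000 USD × 4.8987 = 4898.7 BRL
4898.7 BRL × 2.2769 = 11153.85003 SEK
11153.85003 SEK × 0.099804 = 1113.19884839412 USD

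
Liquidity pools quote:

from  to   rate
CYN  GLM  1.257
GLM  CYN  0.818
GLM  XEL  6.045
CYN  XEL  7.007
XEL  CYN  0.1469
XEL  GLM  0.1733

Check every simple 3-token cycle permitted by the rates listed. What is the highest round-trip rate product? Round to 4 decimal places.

1.1162

CYN→GLM→XEL→CYN: 1.257 × 6.045 × 0.1469 = 1.11623
CYN→XEL→GLM→CYN: 7.007 × 0.1733 × 0.818 = 0.99331
Maximum is CYN→GLM→XEL→CYN at 1.1162; arbitrage exists.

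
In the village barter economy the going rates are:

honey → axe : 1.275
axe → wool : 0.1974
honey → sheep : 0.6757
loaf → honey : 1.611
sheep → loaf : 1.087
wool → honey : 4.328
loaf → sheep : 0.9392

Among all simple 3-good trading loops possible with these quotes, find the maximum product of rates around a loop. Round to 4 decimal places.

1.1833

loaf→honey→sheep→loaf: 1.611 × 0.6757 × 1.087 = 1.18326
wool→honey→axe→wool: 4.328 × 1.275 × 0.1974 = 1.08929
Maximum is loaf→honey→sheep→loaf at 1.1833; arbitrage exists.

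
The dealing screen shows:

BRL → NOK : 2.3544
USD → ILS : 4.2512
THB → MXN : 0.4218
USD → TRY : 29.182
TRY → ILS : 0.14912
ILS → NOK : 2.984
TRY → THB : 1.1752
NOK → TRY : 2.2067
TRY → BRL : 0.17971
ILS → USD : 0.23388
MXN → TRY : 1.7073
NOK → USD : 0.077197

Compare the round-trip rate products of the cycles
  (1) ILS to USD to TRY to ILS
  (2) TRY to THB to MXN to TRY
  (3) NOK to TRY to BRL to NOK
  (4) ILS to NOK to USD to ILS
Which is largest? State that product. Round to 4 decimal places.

(1) 0.23388 × 29.182 × 0.14912 = 1.01776
(2) 1.1752 × 0.4218 × 1.7073 = 0.84631
(3) 2.2067 × 0.17971 × 2.3544 = 0.93368
(4) 2.984 × 0.077197 × 4.2512 = 0.97929
Highest is cycle (1) at 1.0178 (>1, arbitrage).

1.0178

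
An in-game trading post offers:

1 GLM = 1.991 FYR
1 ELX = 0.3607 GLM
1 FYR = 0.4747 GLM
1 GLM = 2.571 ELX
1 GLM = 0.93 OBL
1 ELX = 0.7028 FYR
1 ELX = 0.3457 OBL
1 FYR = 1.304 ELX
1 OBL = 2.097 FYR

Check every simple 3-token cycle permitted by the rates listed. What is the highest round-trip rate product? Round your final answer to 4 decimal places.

ELX→OBL→FYR→ELX: 0.3457 × 2.097 × 1.304 = 0.94531
GLM→FYR→ELX→GLM: 1.991 × 1.304 × 0.3607 = 0.93647
GLM→OBL→FYR→GLM: 0.93 × 2.097 × 0.4747 = 0.92576
GLM→ELX→FYR→GLM: 2.571 × 0.7028 × 0.4747 = 0.85773
Maximum is ELX→OBL→FYR→ELX at 0.9453; no arbitrage — every cycle loses value.

0.9453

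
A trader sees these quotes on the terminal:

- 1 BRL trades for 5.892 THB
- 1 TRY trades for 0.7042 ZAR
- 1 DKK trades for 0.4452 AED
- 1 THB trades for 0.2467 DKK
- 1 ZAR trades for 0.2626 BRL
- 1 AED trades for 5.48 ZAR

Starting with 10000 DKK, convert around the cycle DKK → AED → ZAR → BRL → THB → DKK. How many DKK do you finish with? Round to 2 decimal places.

10000 DKK × 0.4452 = 4452 AED
4452 AED × 5.48 = 24396.96 ZAR
24396.96 ZAR × 0.2626 = 6406.641696 BRL
6406.641696 BRL × 5.892 = 37747.932872832 THB
37747.932872832 THB × 0.2467 = 9312.4150397276544 DKK

9312.42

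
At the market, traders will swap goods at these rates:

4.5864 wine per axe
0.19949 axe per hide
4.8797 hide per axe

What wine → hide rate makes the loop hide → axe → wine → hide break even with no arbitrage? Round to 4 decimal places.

1.0930

Known legs of the cycle: 0.19949 × 4.5864 = 0.914940936
For no arbitrage the full-cycle product must be 1, so the missing rate is 1 / 0.914940936 ≈ 1.092967.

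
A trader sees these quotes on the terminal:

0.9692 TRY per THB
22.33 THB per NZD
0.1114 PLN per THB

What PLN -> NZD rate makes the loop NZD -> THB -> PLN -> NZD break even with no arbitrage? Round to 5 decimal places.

Known legs of the cycle: 22.33 × 0.1114 = 2.487562
For no arbitrage the full-cycle product must be 1, so the missing rate is 1 / 2.487562 ≈ 0.4020000.

0.40200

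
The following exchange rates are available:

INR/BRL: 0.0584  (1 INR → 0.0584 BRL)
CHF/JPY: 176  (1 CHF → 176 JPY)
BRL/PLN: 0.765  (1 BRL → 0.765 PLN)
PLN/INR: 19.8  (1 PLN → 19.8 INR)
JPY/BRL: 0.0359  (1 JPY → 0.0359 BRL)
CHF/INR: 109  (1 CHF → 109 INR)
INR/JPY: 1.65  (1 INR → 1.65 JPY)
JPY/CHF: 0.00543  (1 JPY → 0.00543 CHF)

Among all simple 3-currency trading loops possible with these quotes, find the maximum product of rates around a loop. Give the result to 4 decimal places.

0.9766

JPY→CHF→INR→JPY: 0.00543 × 109 × 1.65 = 0.97659
PLN→INR→BRL→PLN: 19.8 × 0.0584 × 0.765 = 0.88458
Maximum is JPY→CHF→INR→JPY at 0.9766; no arbitrage — every cycle loses value.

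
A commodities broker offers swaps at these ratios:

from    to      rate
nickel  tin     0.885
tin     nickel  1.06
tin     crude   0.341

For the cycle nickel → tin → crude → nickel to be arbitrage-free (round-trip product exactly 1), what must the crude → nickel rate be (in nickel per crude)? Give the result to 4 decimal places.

Known legs of the cycle: 0.885 × 0.341 = 0.301785
For no arbitrage the full-cycle product must be 1, so the missing rate is 1 / 0.301785 ≈ 3.313617.

3.3136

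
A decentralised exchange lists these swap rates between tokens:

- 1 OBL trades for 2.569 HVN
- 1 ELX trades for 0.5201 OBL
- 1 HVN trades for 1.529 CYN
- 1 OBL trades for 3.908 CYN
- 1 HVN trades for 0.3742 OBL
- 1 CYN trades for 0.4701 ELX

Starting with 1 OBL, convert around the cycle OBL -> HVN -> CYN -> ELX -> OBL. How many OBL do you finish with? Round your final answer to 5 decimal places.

1 OBL × 2.569 = 2.569 HVN
2.569 HVN × 1.529 = 3.928001 CYN
3.928001 CYN × 0.4701 = 1.8465532701 ELX
1.8465532701 ELX × 0.5201 = 0.96039235577901 OBL

0.96039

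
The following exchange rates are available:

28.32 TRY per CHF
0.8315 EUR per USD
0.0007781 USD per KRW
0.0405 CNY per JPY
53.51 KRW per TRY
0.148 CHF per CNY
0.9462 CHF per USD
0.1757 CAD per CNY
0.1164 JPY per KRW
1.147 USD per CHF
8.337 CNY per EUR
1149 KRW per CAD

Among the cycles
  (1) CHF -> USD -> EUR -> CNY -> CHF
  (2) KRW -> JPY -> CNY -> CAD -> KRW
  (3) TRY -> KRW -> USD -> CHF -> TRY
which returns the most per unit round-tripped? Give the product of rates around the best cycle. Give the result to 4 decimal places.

(1) 1.147 × 0.8315 × 8.337 × 0.148 = 1.17679
(2) 0.1164 × 0.0405 × 0.1757 × 1149 = 0.95170
(3) 53.51 × 0.0007781 × 0.9462 × 28.32 = 1.11570
Highest is cycle (1) at 1.1768 (>1, arbitrage).

1.1768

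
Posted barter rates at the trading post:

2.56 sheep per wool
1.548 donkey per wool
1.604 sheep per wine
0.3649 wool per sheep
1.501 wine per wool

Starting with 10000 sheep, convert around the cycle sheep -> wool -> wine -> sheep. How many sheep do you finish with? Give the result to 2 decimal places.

8785.35

10000 sheep × 0.3649 = 3649 wool
3649 wool × 1.501 = 5477.149 wine
5477.149 wine × 1.604 = 8785.346996 sheep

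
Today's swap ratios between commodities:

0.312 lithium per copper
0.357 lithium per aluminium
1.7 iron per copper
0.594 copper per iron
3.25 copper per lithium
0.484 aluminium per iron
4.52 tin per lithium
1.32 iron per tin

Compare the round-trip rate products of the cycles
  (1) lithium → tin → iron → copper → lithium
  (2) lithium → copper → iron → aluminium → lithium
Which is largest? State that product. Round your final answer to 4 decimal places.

1.1057

(1) 4.52 × 1.32 × 0.594 × 0.312 = 1.10574
(2) 3.25 × 1.7 × 0.484 × 0.357 = 0.95465
Highest is cycle (1) at 1.1057 (>1, arbitrage).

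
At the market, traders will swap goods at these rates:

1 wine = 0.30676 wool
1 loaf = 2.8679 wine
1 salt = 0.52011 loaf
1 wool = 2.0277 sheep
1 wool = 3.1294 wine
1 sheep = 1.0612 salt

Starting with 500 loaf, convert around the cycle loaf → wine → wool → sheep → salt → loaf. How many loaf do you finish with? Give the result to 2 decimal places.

500 loaf × 2.8679 = 1433.95 wine
1433.95 wine × 0.30676 = 439.878502 wool
439.878502 wool × 2.0277 = 891.9416385054 sheep
891.9416385054 sheep × 1.0612 = 946.52846678193048 salt
946.52846678193048 salt × 0.52011 = 492.2989208579498619528 loaf

492.30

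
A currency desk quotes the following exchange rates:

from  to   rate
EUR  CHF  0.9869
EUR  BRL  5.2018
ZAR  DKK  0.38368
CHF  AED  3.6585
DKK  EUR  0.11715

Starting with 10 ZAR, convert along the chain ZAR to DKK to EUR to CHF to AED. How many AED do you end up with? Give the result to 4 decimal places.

1.6229

10 ZAR × 0.38368 = 3.8368 DKK
3.8368 DKK × 0.11715 = 0.44948112 EUR
0.44948112 EUR × 0.9869 = 0.443592917328 CHF
0.443592917328 CHF × 3.6585 = 1.622884688044488 AED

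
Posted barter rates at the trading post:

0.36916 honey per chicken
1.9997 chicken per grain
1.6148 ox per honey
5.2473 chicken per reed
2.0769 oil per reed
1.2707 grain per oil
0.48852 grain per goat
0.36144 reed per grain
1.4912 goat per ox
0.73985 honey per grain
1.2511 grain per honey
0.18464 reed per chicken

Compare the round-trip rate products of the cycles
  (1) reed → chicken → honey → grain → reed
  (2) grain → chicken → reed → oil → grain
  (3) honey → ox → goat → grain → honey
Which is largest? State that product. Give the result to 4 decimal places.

(1) 5.2473 × 0.36916 × 1.2511 × 0.36144 = 0.87595
(2) 1.9997 × 0.18464 × 2.0769 × 1.2707 = 0.97443
(3) 1.6148 × 1.4912 × 0.48852 × 0.73985 = 0.87032
Highest is cycle (2) at 0.9744 (≤1, no arbitrage).

0.9744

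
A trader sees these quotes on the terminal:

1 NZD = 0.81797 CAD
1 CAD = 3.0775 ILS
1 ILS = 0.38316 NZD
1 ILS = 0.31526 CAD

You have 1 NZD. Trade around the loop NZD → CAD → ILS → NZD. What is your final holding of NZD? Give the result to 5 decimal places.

1 NZD × 0.81797 = 0.81797 CAD
0.81797 CAD × 3.0775 = 2.517302675 ILS
2.517302675 ILS × 0.38316 = 0.964529692953 NZD

0.96453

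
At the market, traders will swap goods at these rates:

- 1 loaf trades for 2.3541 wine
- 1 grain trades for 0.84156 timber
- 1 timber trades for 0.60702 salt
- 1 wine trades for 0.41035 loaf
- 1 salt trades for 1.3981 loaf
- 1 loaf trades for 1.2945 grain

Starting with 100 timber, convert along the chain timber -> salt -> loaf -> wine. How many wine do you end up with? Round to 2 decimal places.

199.79

100 timber × 0.60702 = 60.702 salt
60.702 salt × 1.3981 = 84.8674662 loaf
84.8674662 loaf × 2.3541 = 199.78650218142 wine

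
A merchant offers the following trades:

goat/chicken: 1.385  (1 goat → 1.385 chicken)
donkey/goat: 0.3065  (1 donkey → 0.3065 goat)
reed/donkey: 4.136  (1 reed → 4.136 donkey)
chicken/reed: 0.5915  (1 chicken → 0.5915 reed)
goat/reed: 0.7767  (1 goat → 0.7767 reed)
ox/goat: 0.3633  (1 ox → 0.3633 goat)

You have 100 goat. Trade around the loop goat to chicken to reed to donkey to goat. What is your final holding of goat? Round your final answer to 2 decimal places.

103.85

100 goat × 1.385 = 138.5 chicken
138.5 chicken × 0.5915 = 81.92275 reed
81.92275 reed × 4.136 = 338.832494 donkey
338.832494 donkey × 0.3065 = 103.852159411 goat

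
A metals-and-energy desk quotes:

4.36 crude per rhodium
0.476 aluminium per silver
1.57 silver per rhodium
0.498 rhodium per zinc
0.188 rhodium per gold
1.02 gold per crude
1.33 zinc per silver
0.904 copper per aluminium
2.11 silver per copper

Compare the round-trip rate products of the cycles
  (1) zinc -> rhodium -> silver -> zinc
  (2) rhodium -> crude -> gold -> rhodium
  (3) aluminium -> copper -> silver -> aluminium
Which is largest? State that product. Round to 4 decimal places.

1.0399

(1) 0.498 × 1.57 × 1.33 = 1.03987
(2) 4.36 × 1.02 × 0.188 = 0.83607
(3) 0.904 × 2.11 × 0.476 = 0.90794
Highest is cycle (1) at 1.0399 (>1, arbitrage).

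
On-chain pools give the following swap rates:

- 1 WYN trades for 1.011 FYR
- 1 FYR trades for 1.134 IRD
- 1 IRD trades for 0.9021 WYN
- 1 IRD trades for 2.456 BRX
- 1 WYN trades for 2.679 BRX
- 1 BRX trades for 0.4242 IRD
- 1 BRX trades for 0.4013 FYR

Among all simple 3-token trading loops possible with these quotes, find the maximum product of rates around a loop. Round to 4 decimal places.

BRX→FYR→IRD→BRX: 0.4013 × 1.134 × 2.456 = 1.11766
WYN→FYR→IRD→WYN: 1.011 × 1.134 × 0.9021 = 1.03423
WYN→BRX→IRD→WYN: 2.679 × 0.4242 × 0.9021 = 1.02518
Maximum is BRX→FYR→IRD→BRX at 1.1177; arbitrage exists.

1.1177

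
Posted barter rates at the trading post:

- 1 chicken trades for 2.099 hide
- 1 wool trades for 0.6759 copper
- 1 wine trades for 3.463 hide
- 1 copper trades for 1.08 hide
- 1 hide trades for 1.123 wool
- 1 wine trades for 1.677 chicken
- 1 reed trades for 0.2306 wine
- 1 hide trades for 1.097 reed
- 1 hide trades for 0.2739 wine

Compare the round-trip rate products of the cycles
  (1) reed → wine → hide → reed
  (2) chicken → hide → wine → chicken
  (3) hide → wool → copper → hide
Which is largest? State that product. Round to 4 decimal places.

(1) 0.2306 × 3.463 × 1.097 = 0.87603
(2) 2.099 × 0.2739 × 1.677 = 0.96413
(3) 1.123 × 0.6759 × 1.08 = 0.81976
Highest is cycle (2) at 0.9641 (≤1, no arbitrage).

0.9641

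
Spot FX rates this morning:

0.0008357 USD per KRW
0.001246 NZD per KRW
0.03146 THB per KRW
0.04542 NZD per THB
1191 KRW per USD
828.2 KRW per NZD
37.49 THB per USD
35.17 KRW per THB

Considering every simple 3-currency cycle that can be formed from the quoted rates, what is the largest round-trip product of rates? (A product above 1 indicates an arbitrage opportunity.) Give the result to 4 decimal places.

1.1834

NZD→KRW→THB→NZD: 828.2 × 0.03146 × 0.04542 = 1.18343
THB→KRW→USD→THB: 35.17 × 0.0008357 × 37.49 = 1.10189
Maximum is NZD→KRW→THB→NZD at 1.1834; arbitrage exists.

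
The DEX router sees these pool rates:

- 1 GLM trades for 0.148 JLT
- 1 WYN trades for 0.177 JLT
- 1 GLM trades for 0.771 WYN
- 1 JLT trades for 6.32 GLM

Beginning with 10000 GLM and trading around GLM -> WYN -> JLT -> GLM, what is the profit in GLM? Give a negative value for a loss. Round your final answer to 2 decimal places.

10000 GLM × 0.771 = 7710 WYN
7710 WYN × 0.177 = 1364.67 JLT
1364.67 JLT × 6.32 = 8624.7144 GLM
Net change: 8624.7144 − 10000 = -1375.2856 GLM

-1375.29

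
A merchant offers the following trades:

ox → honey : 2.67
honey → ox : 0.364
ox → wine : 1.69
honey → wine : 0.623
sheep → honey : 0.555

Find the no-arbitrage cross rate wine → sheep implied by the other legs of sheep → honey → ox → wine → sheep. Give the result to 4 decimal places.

2.9290

Known legs of the cycle: 0.555 × 0.364 × 1.69 = 0.3414138
For no arbitrage the full-cycle product must be 1, so the missing rate is 1 / 0.3414138 ≈ 2.928997.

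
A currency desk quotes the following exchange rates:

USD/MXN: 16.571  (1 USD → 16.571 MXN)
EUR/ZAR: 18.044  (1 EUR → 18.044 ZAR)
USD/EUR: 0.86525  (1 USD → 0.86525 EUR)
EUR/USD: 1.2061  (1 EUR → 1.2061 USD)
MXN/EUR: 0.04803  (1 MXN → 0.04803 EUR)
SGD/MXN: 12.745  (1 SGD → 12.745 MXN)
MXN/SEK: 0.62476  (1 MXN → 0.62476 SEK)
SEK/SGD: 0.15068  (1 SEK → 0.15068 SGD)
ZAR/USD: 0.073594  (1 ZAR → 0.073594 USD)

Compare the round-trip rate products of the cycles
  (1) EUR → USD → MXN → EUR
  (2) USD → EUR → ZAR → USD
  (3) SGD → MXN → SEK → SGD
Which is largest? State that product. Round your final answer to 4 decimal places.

1.1998

(1) 1.2061 × 16.571 × 0.04803 = 0.95994
(2) 0.86525 × 18.044 × 0.073594 = 1.14899
(3) 12.745 × 0.62476 × 0.15068 = 1.19980
Highest is cycle (3) at 1.1998 (>1, arbitrage).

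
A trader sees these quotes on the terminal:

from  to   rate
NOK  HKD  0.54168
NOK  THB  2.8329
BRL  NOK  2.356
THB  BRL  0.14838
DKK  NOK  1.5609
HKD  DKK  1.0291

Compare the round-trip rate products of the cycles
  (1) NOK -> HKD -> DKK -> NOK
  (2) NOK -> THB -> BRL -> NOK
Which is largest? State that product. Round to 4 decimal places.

0.9903

(1) 0.54168 × 1.0291 × 1.5609 = 0.87011
(2) 2.8329 × 0.14838 × 2.356 = 0.99033
Highest is cycle (2) at 0.9903 (≤1, no arbitrage).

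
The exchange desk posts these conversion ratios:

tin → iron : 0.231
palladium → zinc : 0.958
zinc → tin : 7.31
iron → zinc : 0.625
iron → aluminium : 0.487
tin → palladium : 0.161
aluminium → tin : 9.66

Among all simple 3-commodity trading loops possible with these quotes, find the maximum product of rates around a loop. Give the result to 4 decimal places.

tin→palladium→zinc→tin: 0.161 × 0.958 × 7.31 = 1.12748
aluminium→tin→iron→aluminium: 9.66 × 0.231 × 0.487 = 1.08672
iron→zinc→tin→iron: 0.625 × 7.31 × 0.231 = 1.05538
Maximum is tin→palladium→zinc→tin at 1.1275; arbitrage exists.

1.1275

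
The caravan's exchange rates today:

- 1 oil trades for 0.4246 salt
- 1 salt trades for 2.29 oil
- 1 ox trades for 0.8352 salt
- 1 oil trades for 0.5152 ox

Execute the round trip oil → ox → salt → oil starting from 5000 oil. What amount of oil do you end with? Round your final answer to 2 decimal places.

4926.88

5000 oil × 0.5152 = 2576 ox
2576 ox × 0.8352 = 2151.4752 salt
2151.4752 salt × 2.29 = 4926.878208 oil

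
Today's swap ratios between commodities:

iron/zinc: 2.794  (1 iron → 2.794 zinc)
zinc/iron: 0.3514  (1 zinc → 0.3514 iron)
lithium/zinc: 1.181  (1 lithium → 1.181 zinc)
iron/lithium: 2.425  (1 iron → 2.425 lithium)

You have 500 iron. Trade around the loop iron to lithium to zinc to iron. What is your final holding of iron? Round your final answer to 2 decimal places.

503.19

500 iron × 2.425 = 1212.5 lithium
1212.5 lithium × 1.181 = 1431.9625 zinc
1431.9625 zinc × 0.3514 = 503.1916225 iron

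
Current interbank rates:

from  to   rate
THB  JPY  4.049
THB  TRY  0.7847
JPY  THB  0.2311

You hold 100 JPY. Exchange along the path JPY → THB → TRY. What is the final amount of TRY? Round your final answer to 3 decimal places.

100 JPY × 0.2311 = 23.11 THB
23.11 THB × 0.7847 = 18.134417 TRY

18.134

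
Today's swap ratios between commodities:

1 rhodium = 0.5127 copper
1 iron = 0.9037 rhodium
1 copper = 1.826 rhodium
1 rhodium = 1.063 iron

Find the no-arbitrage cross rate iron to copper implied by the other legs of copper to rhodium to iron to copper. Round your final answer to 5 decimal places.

0.51519

Known legs of the cycle: 1.826 × 1.063 = 1.941038
For no arbitrage the full-cycle product must be 1, so the missing rate is 1 / 1.941038 ≈ 0.5151883.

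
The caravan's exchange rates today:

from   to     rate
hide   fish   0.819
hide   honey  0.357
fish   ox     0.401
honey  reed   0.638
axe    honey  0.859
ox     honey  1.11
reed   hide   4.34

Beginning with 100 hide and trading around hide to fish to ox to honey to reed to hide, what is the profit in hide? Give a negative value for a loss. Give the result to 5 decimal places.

100 hide × 0.819 = 81.9 fish
81.9 fish × 0.401 = 32.8419 ox
32.8419 ox × 1.11 = 36.454509 honey
36.454509 honey × 0.638 = 23.257976742 reed
23.257976742 reed × 4.34 = 100.93961906028 hide
Net change: 100.93961906028 − 100 = 0.93961906028 hide

0.93962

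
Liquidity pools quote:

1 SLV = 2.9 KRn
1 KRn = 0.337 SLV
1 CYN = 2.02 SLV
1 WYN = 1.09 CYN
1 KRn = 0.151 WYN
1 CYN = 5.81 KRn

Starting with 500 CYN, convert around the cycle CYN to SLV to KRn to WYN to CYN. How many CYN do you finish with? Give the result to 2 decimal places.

482.08

500 CYN × 2.02 = 1010 SLV
1010 SLV × 2.9 = 2929 KRn
2929 KRn × 0.151 = 442.279 WYN
442.279 WYN × 1.09 = 482.08411 CYN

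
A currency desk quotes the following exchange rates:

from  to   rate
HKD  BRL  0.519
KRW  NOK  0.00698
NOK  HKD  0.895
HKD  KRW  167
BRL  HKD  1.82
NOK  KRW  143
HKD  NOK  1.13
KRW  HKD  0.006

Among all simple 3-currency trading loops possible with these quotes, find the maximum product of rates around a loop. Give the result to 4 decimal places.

1.0433

KRW→NOK→HKD→KRW: 0.00698 × 0.895 × 167 = 1.04327
KRW→HKD→NOK→KRW: 0.006 × 1.13 × 143 = 0.96954
Maximum is KRW→NOK→HKD→KRW at 1.0433; arbitrage exists.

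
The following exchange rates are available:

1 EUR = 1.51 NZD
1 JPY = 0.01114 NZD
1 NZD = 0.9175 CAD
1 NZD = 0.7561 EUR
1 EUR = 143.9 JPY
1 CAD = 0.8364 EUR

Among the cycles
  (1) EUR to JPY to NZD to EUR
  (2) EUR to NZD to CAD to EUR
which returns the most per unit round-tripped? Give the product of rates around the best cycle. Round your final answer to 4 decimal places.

1.2121

(1) 143.9 × 0.01114 × 0.7561 = 1.21206
(2) 1.51 × 0.9175 × 0.8364 = 1.15877
Highest is cycle (1) at 1.2121 (>1, arbitrage).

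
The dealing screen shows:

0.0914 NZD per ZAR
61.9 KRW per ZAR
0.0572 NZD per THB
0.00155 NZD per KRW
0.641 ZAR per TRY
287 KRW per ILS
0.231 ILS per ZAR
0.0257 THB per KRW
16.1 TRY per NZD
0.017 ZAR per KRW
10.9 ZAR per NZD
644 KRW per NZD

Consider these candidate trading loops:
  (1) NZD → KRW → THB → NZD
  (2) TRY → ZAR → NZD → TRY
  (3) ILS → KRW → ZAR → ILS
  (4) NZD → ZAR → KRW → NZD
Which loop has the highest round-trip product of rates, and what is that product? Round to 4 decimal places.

(1) 644 × 0.0257 × 0.0572 = 0.94671
(2) 0.641 × 0.0914 × 16.1 = 0.94326
(3) 287 × 0.017 × 0.231 = 1.12705
(4) 10.9 × 61.9 × 0.00155 = 1.04580
Highest is cycle (3) at 1.1270 (>1, arbitrage).

1.1270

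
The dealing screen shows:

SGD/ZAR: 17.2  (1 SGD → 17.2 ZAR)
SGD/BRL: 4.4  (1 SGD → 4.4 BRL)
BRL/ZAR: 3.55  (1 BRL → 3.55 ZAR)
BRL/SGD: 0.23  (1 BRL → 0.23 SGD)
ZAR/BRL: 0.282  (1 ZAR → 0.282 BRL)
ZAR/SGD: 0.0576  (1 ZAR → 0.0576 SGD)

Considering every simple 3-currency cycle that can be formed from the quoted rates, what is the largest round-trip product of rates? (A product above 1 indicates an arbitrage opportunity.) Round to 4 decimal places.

1.1156

BRL→SGD→ZAR→BRL: 0.23 × 17.2 × 0.282 = 1.11559
BRL→ZAR→SGD→BRL: 3.55 × 0.0576 × 4.4 = 0.89971
Maximum is BRL→SGD→ZAR→BRL at 1.1156; arbitrage exists.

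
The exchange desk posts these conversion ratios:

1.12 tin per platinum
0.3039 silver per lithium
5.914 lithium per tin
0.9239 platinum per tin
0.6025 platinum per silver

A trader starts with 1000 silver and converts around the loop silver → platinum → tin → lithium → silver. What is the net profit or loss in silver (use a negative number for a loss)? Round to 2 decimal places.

1000 silver × 0.6025 = 602.5 platinum
602.5 platinum × 1.12 = 674.8 tin
674.8 tin × 5.914 = 3990.7672 lithium
3990.7672 lithium × 0.3039 = 1212.79415208 silver
Net change: 1212.79415208 − 1000 = 212.79415208 silver

212.79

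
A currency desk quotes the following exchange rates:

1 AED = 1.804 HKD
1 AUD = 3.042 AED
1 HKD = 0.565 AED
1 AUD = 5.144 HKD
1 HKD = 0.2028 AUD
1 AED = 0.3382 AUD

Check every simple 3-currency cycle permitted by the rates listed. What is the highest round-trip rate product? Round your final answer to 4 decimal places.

1.1129

AED→HKD→AUD→AED: 1.804 × 0.2028 × 3.042 = 1.11292
AED→AUD→HKD→AED: 0.3382 × 5.144 × 0.565 = 0.98293
Maximum is AED→HKD→AUD→AED at 1.1129; arbitrage exists.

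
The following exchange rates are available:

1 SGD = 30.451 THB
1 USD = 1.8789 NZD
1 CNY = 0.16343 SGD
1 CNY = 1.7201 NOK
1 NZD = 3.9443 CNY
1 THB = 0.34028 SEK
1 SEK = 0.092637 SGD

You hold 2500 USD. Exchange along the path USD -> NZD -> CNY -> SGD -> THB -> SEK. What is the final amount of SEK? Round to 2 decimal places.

31374.97

2500 USD × 1.8789 = 4697.25 NZD
4697.25 NZD × 3.9443 = 18527.363175 CNY
18527.363175 CNY × 0.16343 = 3027.92696369025 SGD
3027.92696369025 SGD × 30.451 = 92203.40397133180275 THB
92203.40397133180275 THB × 0.34028 = 31374.97430336478583977 SEK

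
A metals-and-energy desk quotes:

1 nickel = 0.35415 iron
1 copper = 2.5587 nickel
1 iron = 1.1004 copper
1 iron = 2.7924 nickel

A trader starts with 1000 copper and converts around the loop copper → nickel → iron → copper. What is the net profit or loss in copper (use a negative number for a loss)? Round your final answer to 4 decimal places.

-2.8576

1000 copper × 2.5587 = 2558.7 nickel
2558.7 nickel × 0.35415 = 906.163605 iron
906.163605 iron × 1.1004 = 997.142430942 copper
Net change: 997.142430942 − 1000 = -2.857569058 copper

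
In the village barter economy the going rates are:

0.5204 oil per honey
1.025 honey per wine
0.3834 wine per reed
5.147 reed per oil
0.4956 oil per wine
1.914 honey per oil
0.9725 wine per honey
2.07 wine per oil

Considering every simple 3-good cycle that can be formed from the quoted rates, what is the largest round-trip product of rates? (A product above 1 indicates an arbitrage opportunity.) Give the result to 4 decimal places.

1.1042

honey→oil→wine→honey: 0.5204 × 2.07 × 1.025 = 1.10416
reed→wine→oil→reed: 0.3834 × 0.4956 × 5.147 = 0.97800
honey→wine→oil→honey: 0.9725 × 0.4956 × 1.914 = 0.92249
Maximum is honey→oil→wine→honey at 1.1042; arbitrage exists.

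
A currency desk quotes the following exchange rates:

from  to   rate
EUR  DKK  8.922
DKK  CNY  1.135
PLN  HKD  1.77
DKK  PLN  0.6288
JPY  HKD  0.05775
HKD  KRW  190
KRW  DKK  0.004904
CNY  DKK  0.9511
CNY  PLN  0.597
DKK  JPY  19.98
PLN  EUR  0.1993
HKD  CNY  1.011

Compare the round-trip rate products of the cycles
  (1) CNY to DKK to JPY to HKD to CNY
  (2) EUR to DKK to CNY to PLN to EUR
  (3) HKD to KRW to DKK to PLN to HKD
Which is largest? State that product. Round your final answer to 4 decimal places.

1.2049

(1) 0.9511 × 19.98 × 0.05775 × 1.011 = 1.10949
(2) 8.922 × 1.135 × 0.597 × 0.1993 = 1.20487
(3) 190 × 0.004904 × 0.6288 × 1.77 = 1.03703
Highest is cycle (2) at 1.2049 (>1, arbitrage).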